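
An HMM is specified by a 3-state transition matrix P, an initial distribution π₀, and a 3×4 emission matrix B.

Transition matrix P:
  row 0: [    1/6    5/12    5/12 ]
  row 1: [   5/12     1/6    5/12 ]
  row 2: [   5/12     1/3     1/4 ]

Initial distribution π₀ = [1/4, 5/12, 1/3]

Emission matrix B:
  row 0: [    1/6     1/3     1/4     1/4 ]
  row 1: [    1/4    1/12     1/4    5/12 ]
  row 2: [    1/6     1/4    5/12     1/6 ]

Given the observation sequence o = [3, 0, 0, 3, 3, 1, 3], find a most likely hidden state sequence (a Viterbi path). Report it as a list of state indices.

t=0: δ = [6.250e-02, 1.736e-01, 5.556e-02]  (obs o_0=3)
t=1: δ = [1.206e-02, 7.234e-03, 1.206e-02]  ψ = [1, 1, 1]  (obs o_1=0)
t=2: δ = [8.372e-04, 1.256e-03, 8.372e-04]  ψ = [2, 0, 0]  (obs o_2=0)
t=3: δ = [1.308e-04, 1.454e-04, 8.721e-05]  ψ = [1, 0, 1]  (obs o_3=3)
t=4: δ = [1.514e-05, 2.271e-05, 1.009e-05]  ψ = [1, 0, 1]  (obs o_4=3)
t=5: δ = [3.154e-06, 5.257e-07, 2.366e-06]  ψ = [1, 0, 1]  (obs o_5=1)
t=6: δ = [2.464e-07, 5.476e-07, 2.191e-07]  ψ = [2, 0, 0]  (obs o_6=3)
backtrack: best end state = 1; path = [1, 0, 1, 0, 1, 0, 1]

path = [1, 0, 1, 0, 1, 0, 1]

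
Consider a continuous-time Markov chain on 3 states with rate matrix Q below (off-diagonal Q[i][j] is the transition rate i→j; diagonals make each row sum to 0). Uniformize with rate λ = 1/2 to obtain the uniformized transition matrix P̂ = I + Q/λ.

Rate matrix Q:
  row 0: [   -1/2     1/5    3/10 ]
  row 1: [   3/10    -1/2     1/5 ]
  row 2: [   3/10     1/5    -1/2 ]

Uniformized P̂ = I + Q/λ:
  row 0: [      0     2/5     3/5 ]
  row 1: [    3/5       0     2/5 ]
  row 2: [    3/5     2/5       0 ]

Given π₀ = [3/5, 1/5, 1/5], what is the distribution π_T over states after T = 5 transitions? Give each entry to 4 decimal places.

t=0: π = [0.6000, 0.2000, 0.2000]
t=1: π = [0.2400, 0.3200, 0.4400]
t=2: π = [0.4560, 0.2720, 0.2720]
t=3: π = [0.3264, 0.2912, 0.3824]
t=4: π = [0.4042, 0.2835, 0.3123]
t=5: π = [0.3575, 0.2866, 0.3559]

π = [0.3575, 0.2866, 0.3559]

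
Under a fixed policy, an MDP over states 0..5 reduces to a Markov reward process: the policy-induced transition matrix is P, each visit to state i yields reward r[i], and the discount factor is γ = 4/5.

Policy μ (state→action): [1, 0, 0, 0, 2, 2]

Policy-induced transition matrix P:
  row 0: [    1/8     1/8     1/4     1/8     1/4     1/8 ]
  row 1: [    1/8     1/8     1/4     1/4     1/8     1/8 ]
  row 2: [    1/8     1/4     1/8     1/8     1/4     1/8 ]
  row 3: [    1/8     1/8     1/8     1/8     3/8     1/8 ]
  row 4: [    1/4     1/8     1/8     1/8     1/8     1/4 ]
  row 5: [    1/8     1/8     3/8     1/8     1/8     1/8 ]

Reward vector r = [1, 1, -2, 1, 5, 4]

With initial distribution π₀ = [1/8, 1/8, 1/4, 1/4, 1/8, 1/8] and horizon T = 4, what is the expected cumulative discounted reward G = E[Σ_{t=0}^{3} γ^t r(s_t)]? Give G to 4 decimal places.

G = 4.4883

t=0: π = [0.1250, 0.1250, 0.2500, 0.2500, 0.1250, 0.1250], E[r] = 1.1250, γ^t·E[r] = 1.125000, running G = 1.125000
t=1: π = [0.1406, 0.1563, 0.1875, 0.1406, 0.2344, 0.1406], E[r] = 1.7969, γ^t·E[r] = 1.437500, running G = 2.562500
t=2: π = [0.1543, 0.1484, 0.1973, 0.1445, 0.2012, 0.1543], E[r] = 1.6758, γ^t·E[r] = 1.072500, running G = 3.635000
t=3: π = [0.1501, 0.1497, 0.2014, 0.1436, 0.2051, 0.1501], E[r] = 1.6665, γ^t·E[r] = 0.853250, running G = 4.488250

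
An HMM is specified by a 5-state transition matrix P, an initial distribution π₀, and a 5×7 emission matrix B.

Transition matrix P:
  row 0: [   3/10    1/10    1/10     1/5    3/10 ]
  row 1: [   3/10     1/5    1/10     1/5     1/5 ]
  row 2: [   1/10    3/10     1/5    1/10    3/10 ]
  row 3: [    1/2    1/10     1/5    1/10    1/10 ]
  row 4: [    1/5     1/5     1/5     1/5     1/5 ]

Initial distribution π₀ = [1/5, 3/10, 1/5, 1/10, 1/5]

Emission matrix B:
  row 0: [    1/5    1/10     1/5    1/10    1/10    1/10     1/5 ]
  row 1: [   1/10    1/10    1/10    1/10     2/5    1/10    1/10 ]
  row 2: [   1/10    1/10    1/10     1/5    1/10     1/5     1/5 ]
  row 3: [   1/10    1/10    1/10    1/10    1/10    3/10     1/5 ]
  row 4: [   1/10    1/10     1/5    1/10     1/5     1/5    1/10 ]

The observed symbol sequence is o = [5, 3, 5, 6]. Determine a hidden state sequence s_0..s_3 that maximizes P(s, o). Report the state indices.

t=0: δ = [2.000e-02, 3.000e-02, 4.000e-02, 3.000e-02, 4.000e-02]  (obs o_0=5)
t=1: δ = [1.500e-03, 1.200e-03, 1.600e-03, 8.000e-04, 1.200e-03]  ψ = [3, 2, 2, 4, 2]  (obs o_1=3)
t=2: δ = [4.500e-05, 4.800e-05, 6.400e-05, 9.000e-05, 9.600e-05]  ψ = [0, 2, 2, 0, 2]  (obs o_2=5)
t=3: δ = [9.000e-06, 1.920e-06, 3.840e-06, 3.840e-06, 1.920e-06]  ψ = [3, 2, 4, 4, 2]  (obs o_3=6)
backtrack: best end state = 0; path = [3, 0, 3, 0]

path = [3, 0, 3, 0]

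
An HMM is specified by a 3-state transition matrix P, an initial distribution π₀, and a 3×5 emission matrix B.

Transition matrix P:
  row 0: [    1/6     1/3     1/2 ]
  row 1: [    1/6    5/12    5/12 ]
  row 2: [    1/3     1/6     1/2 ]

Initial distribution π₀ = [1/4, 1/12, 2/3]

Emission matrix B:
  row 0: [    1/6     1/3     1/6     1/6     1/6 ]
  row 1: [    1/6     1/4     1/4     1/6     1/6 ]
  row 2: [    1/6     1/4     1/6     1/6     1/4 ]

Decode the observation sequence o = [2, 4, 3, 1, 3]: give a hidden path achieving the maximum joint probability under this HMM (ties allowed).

path = [2, 2, 2, 2, 2]

t=0: δ = [4.167e-02, 2.083e-02, 1.111e-01]  (obs o_0=2)
t=1: δ = [6.173e-03, 3.086e-03, 1.389e-02]  ψ = [2, 2, 2]  (obs o_1=4)
t=2: δ = [7.716e-04, 3.858e-04, 1.157e-03]  ψ = [2, 2, 2]  (obs o_2=3)
t=3: δ = [1.286e-04, 6.430e-05, 1.447e-04]  ψ = [2, 0, 2]  (obs o_3=1)
t=4: δ = [8.038e-06, 7.144e-06, 1.206e-05]  ψ = [2, 0, 2]  (obs o_4=3)
backtrack: best end state = 2; path = [2, 2, 2, 2, 2]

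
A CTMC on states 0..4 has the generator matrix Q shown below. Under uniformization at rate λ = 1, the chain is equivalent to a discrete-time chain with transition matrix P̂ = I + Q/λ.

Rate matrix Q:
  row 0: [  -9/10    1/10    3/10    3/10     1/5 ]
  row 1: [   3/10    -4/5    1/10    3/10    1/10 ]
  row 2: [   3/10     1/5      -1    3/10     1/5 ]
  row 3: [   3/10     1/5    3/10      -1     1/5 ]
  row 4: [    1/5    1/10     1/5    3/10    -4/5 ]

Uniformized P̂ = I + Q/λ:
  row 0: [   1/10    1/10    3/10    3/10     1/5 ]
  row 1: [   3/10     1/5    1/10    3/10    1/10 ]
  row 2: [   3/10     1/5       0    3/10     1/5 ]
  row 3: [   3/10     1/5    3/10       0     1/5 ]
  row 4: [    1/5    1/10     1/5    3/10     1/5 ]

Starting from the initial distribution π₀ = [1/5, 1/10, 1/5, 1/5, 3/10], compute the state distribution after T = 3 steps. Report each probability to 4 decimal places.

π = [0.2345, 0.1580, 0.1917, 0.2316, 0.1842]

t=0: π = [0.2000, 0.1000, 0.2000, 0.2000, 0.3000]
t=1: π = [0.2300, 0.1500, 0.1900, 0.2400, 0.1900]
t=2: π = [0.2350, 0.1580, 0.1940, 0.2280, 0.1850]
t=3: π = [0.2345, 0.1580, 0.1917, 0.2316, 0.1842]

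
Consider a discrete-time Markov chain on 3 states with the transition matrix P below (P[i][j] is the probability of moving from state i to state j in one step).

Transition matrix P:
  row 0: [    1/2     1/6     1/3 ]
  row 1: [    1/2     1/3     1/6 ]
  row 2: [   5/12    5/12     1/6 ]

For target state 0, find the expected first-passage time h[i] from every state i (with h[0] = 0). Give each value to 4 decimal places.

First-step conditioning: h[0] = 0; for i ≠ 0, h[i] = 1 + Σ_k P[i][k]·h[k].
  h[1] = 1 + 1/3·h[1] + 1/6·h[2]
  h[2] = 1 + 5/12·h[1] + 1/6·h[2]
Solving the 2×2 linear system over states ≠ 0 gives exactly h = [0, 72/35, 78/35] (h[0] = 0 is the target).

h = [0.0000, 2.0571, 2.2286]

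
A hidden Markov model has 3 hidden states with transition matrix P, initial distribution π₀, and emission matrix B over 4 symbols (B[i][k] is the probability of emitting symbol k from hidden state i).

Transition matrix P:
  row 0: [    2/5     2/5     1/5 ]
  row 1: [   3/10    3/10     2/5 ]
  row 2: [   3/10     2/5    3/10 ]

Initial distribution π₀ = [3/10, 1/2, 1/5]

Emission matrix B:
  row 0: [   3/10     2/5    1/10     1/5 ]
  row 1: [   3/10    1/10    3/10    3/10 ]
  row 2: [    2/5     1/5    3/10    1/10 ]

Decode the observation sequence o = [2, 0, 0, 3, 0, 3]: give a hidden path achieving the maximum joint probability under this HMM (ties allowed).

t=0: δ = [3.000e-02, 1.500e-01, 6.000e-02]  (obs o_0=2)
t=1: δ = [1.350e-02, 1.350e-02, 2.400e-02]  ψ = [1, 1, 1]  (obs o_1=0)
t=2: δ = [2.160e-03, 2.880e-03, 2.880e-03]  ψ = [2, 2, 2]  (obs o_2=0)
t=3: δ = [1.728e-04, 3.456e-04, 1.152e-04]  ψ = [0, 2, 1]  (obs o_3=3)
t=4: δ = [3.110e-05, 3.110e-05, 5.530e-05]  ψ = [1, 1, 1]  (obs o_4=0)
t=5: δ = [3.318e-06, 6.636e-06, 1.659e-06]  ψ = [2, 2, 2]  (obs o_5=3)
backtrack: best end state = 1; path = [1, 2, 2, 1, 2, 1]

path = [1, 2, 2, 1, 2, 1]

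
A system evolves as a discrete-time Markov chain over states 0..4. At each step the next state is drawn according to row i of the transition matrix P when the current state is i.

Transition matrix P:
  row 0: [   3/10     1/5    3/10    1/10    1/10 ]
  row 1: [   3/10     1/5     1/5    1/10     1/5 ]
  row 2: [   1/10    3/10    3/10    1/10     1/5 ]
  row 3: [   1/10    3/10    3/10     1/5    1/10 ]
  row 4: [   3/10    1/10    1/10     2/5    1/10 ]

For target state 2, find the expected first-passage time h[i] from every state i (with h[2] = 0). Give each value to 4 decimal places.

First-step conditioning: h[2] = 0; for i ≠ 2, h[i] = 1 + Σ_k P[i][k]·h[k].
  h[0] = 1 + 3/10·h[0] + 1/5·h[1] + 1/10·h[3] + 1/10·h[4]
  h[1] = 1 + 3/10·h[0] + 1/5·h[1] + 1/10·h[3] + 1/5·h[4]
  h[3] = 1 + 1/10·h[0] + 3/10·h[1] + 1/5·h[3] + 1/10·h[4]
  h[4] = 1 + 3/10·h[0] + 1/10·h[1] + 2/5·h[3] + 1/10·h[4]
Solving the 4×4 linear system over states ≠ 2 gives exactly h = [755/193, 845/193, 0, 765/193, 900/193] (h[2] = 0 is the target).

h = [3.9119, 4.3782, 0.0000, 3.9637, 4.6632]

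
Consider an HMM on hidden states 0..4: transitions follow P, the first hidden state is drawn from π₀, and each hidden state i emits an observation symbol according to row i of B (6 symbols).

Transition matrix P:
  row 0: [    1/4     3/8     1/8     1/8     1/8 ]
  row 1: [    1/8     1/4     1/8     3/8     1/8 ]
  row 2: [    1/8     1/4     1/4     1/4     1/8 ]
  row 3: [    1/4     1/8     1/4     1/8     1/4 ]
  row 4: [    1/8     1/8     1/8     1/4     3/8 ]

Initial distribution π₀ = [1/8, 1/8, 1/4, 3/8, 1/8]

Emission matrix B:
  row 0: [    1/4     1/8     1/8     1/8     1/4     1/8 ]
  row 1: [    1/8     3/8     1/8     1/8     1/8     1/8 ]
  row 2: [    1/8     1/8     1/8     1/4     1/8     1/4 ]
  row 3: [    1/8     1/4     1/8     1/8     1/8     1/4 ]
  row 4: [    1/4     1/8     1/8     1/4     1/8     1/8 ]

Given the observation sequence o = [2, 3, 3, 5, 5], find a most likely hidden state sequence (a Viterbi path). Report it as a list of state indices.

path = [3, 4, 4, 3, 2]

t=0: δ = [1.562e-02, 1.562e-02, 3.125e-02, 4.688e-02, 1.562e-02]  (obs o_0=2)
t=1: δ = [1.465e-03, 9.766e-04, 2.930e-03, 9.766e-04, 2.930e-03]  ψ = [3, 2, 3, 2, 3]  (obs o_1=3)
t=2: δ = [4.578e-05, 9.155e-05, 1.831e-04, 9.155e-05, 2.747e-04]  ψ = [0, 2, 2, 2, 4]  (obs o_2=3)
t=3: δ = [4.292e-06, 5.722e-06, 1.144e-05, 1.717e-05, 1.287e-05]  ψ = [4, 2, 2, 4, 4]  (obs o_3=5)
t=4: δ = [5.364e-07, 3.576e-07, 1.073e-06, 8.047e-07, 6.035e-07]  ψ = [3, 2, 3, 4, 4]  (obs o_4=5)
backtrack: best end state = 2; path = [3, 4, 4, 3, 2]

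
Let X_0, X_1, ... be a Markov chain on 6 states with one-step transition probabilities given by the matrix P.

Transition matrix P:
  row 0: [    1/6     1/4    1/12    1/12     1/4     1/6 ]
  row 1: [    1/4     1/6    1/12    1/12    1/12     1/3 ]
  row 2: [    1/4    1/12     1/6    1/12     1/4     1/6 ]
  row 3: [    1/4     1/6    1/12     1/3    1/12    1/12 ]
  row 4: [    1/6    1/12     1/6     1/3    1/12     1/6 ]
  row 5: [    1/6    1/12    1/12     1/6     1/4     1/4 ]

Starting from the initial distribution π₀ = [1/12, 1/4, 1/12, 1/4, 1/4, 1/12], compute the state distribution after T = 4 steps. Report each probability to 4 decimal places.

t=0: π = [0.0833, 0.2500, 0.0833, 0.2500, 0.2500, 0.0833]
t=1: π = [0.2153, 0.1389, 0.1111, 0.2153, 0.1250, 0.1944]
t=2: π = [0.2054, 0.1487, 0.1030, 0.1846, 0.1701, 0.1881]
t=3: π = [0.2030, 0.1454, 0.1061, 0.1877, 0.1661, 0.1917]
t=4: π = [0.2033, 0.1449, 0.1060, 0.1878, 0.1668, 0.1912]

π = [0.2033, 0.1449, 0.1060, 0.1878, 0.1668, 0.1912]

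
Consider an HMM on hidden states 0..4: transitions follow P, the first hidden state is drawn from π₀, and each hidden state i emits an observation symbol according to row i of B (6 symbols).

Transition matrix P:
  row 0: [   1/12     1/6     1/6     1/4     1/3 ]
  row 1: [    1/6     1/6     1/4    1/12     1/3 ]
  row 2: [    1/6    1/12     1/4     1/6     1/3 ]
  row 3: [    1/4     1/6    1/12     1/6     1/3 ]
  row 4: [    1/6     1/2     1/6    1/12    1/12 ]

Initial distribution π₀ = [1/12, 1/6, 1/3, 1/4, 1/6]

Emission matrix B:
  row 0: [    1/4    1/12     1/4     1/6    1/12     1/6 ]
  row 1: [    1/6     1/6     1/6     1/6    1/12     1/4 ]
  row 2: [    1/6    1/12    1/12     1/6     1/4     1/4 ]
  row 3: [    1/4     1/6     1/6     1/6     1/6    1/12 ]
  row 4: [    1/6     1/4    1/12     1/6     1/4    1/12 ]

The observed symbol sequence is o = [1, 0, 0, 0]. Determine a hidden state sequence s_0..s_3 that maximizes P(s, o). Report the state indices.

path = [4, 1, 4, 1]

t=0: δ = [6.944e-03, 2.778e-02, 2.778e-02, 4.167e-02, 4.167e-02]  (obs o_0=1)
t=1: δ = [2.604e-03, 3.472e-03, 1.157e-03, 1.736e-03, 2.315e-03]  ψ = [3, 4, 1, 3, 3]  (obs o_1=0)
t=2: δ = [1.447e-04, 1.929e-04, 1.447e-04, 1.628e-04, 1.929e-04]  ψ = [1, 4, 1, 0, 1]  (obs o_2=0)
t=3: δ = [1.017e-05, 1.608e-05, 8.038e-06, 9.042e-06, 1.072e-05]  ψ = [3, 4, 1, 0, 1]  (obs o_3=0)
backtrack: best end state = 1; path = [4, 1, 4, 1]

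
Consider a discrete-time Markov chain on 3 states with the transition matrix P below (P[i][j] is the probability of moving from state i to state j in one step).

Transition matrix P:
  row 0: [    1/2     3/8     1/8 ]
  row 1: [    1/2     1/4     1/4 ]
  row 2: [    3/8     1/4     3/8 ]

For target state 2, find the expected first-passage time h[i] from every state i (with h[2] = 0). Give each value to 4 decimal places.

First-step conditioning: h[2] = 0; for i ≠ 2, h[i] = 1 + Σ_k P[i][k]·h[k].
  h[0] = 1 + 1/2·h[0] + 3/8·h[1]
  h[1] = 1 + 1/2·h[0] + 1/4·h[1]
Solving the 2×2 linear system over states ≠ 2 gives exactly h = [6, 16/3, 0] (h[2] = 0 is the target).

h = [6.0000, 5.3333, 0.0000]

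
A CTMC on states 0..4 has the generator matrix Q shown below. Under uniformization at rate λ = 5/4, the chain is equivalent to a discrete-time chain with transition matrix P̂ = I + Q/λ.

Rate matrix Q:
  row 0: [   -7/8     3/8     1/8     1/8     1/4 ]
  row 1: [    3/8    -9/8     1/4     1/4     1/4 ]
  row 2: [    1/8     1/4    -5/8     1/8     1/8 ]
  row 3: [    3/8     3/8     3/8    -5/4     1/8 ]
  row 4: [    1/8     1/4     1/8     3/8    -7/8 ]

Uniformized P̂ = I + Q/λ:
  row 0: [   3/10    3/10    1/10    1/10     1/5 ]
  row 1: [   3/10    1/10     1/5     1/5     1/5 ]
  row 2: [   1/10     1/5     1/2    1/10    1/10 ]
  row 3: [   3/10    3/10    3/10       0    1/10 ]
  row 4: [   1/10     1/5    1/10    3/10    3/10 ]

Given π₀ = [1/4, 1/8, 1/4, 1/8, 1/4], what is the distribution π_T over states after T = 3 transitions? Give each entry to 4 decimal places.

π = [0.2145, 0.2148, 0.2493, 0.1428, 0.1788]

t=0: π = [0.2500, 0.1250, 0.2500, 0.1250, 0.2500]
t=1: π = [0.2000, 0.2250, 0.2375, 0.1500, 0.1875]
t=2: π = [0.2150, 0.2125, 0.2475, 0.1450, 0.1800]
t=3: π = [0.2145, 0.2148, 0.2493, 0.1428, 0.1788]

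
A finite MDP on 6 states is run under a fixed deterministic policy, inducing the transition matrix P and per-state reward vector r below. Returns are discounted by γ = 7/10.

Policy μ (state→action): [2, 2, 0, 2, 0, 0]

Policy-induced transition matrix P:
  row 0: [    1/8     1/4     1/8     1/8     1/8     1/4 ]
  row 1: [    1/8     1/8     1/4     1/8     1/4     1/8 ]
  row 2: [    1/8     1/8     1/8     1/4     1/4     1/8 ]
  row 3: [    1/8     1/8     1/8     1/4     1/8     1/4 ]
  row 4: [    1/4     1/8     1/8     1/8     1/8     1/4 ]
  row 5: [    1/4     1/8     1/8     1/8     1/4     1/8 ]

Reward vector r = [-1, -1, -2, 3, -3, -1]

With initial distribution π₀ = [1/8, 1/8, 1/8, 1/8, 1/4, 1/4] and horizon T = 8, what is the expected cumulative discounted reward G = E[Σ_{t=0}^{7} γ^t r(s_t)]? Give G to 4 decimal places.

G = -2.9891

t=0: π = [0.1250, 0.1250, 0.1250, 0.1250, 0.2500, 0.2500], E[r] = -1.1250, γ^t·E[r] = -1.125000, running G = -1.125000
t=1: π = [0.1875, 0.1406, 0.1406, 0.1563, 0.1875, 0.1875], E[r] = -0.8906, γ^t·E[r] = -0.623438, running G = -1.748438
t=2: π = [0.1719, 0.1484, 0.1426, 0.1621, 0.1836, 0.1914], E[r] = -0.8613, γ^t·E[r] = -0.422051, running G = -2.170488
t=3: π = [0.1719, 0.1465, 0.1436, 0.1631, 0.1853, 0.1897], E[r] = -0.8618, γ^t·E[r] = -0.295603, running G = -2.466091
t=4: π = [0.1719, 0.1465, 0.1433, 0.1633, 0.1850, 0.1900], E[r] = -0.8599, γ^t·E[r] = -0.206468, running G = -2.672559
t=5: π = [0.1719, 0.1465, 0.1433, 0.1633, 0.1850, 0.1900], E[r] = -0.8599, γ^t·E[r] = -0.144531, running G = -2.817090
t=6: π = [0.1719, 0.1465, 0.1433, 0.1633, 0.1850, 0.1900], E[r] = -0.8599, γ^t·E[r] = -0.101172, running G = -2.918262
t=7: π = [0.1719, 0.1465, 0.1433, 0.1633, 0.1850, 0.1900], E[r] = -0.8599, γ^t·E[r] = -0.070820, running G = -2.989082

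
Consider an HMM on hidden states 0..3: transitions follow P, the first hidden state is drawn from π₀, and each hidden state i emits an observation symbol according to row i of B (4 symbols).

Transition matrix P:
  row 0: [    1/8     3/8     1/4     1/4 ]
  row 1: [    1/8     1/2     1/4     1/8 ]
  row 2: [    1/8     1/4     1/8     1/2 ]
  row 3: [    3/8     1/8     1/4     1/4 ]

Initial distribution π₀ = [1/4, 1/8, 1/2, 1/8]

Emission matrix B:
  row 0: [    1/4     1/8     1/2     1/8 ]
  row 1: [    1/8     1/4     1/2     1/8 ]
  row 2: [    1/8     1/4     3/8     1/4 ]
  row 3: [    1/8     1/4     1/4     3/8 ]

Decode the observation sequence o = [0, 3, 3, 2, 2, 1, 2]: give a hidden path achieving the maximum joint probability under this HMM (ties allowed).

path = [2, 3, 3, 0, 1, 1, 1]

t=0: δ = [6.250e-02, 1.562e-02, 6.250e-02, 1.562e-02]  (obs o_0=0)
t=1: δ = [9.766e-04, 2.930e-03, 3.906e-03, 1.172e-02]  ψ = [0, 0, 0, 2]  (obs o_1=3)
t=2: δ = [5.493e-04, 1.831e-04, 7.324e-04, 1.099e-03]  ψ = [3, 1, 3, 3]  (obs o_2=3)
t=3: δ = [2.060e-04, 1.030e-04, 1.030e-04, 9.155e-05]  ψ = [3, 0, 3, 2]  (obs o_3=2)
t=4: δ = [1.717e-05, 3.862e-05, 1.931e-05, 1.287e-05]  ψ = [3, 0, 0, 0]  (obs o_4=2)
t=5: δ = [6.035e-07, 4.828e-06, 2.414e-06, 2.414e-06]  ψ = [1, 1, 1, 2]  (obs o_5=1)
t=6: δ = [4.526e-07, 1.207e-06, 4.526e-07, 3.017e-07]  ψ = [3, 1, 1, 2]  (obs o_6=2)
backtrack: best end state = 1; path = [2, 3, 3, 0, 1, 1, 1]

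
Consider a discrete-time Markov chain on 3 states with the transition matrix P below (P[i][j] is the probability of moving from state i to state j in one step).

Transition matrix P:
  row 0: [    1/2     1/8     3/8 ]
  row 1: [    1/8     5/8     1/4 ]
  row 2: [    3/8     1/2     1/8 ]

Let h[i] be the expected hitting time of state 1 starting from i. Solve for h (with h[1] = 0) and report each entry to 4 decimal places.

h = [4.2105, 0.0000, 2.9474]

First-step conditioning: h[1] = 0; for i ≠ 1, h[i] = 1 + Σ_k P[i][k]·h[k].
  h[0] = 1 + 1/2·h[0] + 3/8·h[2]
  h[2] = 1 + 3/8·h[0] + 1/8·h[2]
Solving the 2×2 linear system over states ≠ 1 gives exactly h = [80/19, 0, 56/19] (h[1] = 0 is the target).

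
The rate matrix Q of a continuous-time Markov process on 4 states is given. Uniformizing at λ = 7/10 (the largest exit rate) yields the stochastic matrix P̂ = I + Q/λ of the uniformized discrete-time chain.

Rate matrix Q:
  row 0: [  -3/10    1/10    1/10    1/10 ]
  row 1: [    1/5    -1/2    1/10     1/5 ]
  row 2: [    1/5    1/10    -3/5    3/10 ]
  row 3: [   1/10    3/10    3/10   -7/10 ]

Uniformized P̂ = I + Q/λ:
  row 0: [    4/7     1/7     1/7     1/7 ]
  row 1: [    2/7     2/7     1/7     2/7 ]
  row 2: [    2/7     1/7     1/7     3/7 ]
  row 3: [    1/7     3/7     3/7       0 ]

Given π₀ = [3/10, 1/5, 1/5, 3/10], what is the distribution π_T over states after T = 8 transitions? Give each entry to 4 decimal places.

π = [0.3591, 0.2349, 0.2013, 0.2048]

t=0: π = [0.3000, 0.2000, 0.2000, 0.3000]
t=1: π = [0.3286, 0.2571, 0.2286, 0.1857]
t=2: π = [0.3531, 0.2327, 0.1959, 0.2184]
t=3: π = [0.3554, 0.2385, 0.2052, 0.2009]
t=4: π = [0.3586, 0.2343, 0.2002, 0.2069]
t=5: π = [0.3586, 0.2354, 0.2020, 0.2040]
t=6: π = [0.3590, 0.2348, 0.2011, 0.2051]
t=7: π = [0.3590, 0.2350, 0.2014, 0.2046]
t=8: π = [0.3591, 0.2349, 0.2013, 0.2048]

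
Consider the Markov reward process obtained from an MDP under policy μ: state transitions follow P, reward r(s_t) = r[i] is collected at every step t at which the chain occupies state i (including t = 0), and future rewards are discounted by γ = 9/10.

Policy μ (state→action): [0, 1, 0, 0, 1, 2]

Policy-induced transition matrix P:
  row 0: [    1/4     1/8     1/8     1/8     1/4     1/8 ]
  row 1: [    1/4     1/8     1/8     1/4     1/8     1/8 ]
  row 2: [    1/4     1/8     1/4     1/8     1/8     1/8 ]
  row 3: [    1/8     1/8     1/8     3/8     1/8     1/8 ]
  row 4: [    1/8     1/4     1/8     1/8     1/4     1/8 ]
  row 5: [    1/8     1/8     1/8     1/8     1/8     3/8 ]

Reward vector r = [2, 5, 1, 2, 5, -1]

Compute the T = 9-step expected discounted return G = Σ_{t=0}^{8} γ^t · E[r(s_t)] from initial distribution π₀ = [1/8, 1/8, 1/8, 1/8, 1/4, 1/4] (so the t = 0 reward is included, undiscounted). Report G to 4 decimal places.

G = 14.0163

t=0: π = [0.1250, 0.1250, 0.1250, 0.1250, 0.2500, 0.2500], E[r] = 2.2500, γ^t·E[r] = 2.250000, running G = 2.250000
t=1: π = [0.1719, 0.1563, 0.1406, 0.1719, 0.1719, 0.1875], E[r] = 2.2813, γ^t·E[r] = 2.053125, running G = 4.303125
t=2: π = [0.1836, 0.1465, 0.1426, 0.1875, 0.1680, 0.1719], E[r] = 2.2852, γ^t·E[r] = 1.850977, running G = 6.154102
t=3: π = [0.1841, 0.1460, 0.1428, 0.1902, 0.1689, 0.1680], E[r] = 2.2981, γ^t·E[r] = 1.675312, running G = 7.829413
t=4: π = [0.1841, 0.1461, 0.1429, 0.1908, 0.1691, 0.1670], E[r] = 2.3019, γ^t·E[r] = 1.510283, running G = 9.339697
t=5: π = [0.1841, 0.1461, 0.1429, 0.1910, 0.1692, 0.1667], E[r] = 2.3028, γ^t·E[r] = 1.359773, running G = 10.699470
t=6: π = [0.1841, 0.1461, 0.1429, 0.1910, 0.1692, 0.1667], E[r] = 2.3030, γ^t·E[r] = 1.223908, running G = 11.923378
t=7: π = [0.1841, 0.1461, 0.1429, 0.1910, 0.1692, 0.1667], E[r] = 2.3031, γ^t·E[r] = 1.101542, running G = 13.024920
t=8: π = [0.1841, 0.1461, 0.1429, 0.1910, 0.1692, 0.1667], E[r] = 2.3031, γ^t·E[r] = 0.991394, running G = 14.016314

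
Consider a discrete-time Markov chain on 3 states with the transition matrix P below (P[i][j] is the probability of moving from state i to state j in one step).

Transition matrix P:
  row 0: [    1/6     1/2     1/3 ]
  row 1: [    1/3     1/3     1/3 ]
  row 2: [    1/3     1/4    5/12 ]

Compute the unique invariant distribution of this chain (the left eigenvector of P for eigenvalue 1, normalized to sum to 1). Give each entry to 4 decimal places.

Balance equations π_j = Σ_i π_i·P[i][j]:
  π_0 = 1/6·π_0 + 1/3·π_1 + 1/3·π_2
  π_1 = 1/2·π_0 + 1/3·π_1 + 1/4·π_2
  normalize: π_0 + π_1 + π_2 = 1
Solving the linear system gives exactly π = [2/7, 27/77, 4/11].

π = [0.2857, 0.3506, 0.3636]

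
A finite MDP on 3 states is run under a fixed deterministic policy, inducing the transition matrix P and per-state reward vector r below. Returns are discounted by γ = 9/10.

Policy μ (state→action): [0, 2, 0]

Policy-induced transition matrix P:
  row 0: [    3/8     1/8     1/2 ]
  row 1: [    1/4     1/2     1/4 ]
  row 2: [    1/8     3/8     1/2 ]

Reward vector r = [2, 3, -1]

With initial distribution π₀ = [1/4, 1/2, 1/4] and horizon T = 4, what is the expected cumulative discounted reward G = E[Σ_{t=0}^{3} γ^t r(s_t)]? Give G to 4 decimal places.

G = 4.6233

t=0: π = [0.2500, 0.5000, 0.2500], E[r] = 1.7500, γ^t·E[r] = 1.750000, running G = 1.750000
t=1: π = [0.2500, 0.3750, 0.3750], E[r] = 1.2500, γ^t·E[r] = 1.125000, running G = 2.875000
t=2: π = [0.2344, 0.3594, 0.4063], E[r] = 1.1406, γ^t·E[r] = 0.923906, running G = 3.798906
t=3: π = [0.2285, 0.3613, 0.4102], E[r] = 1.1309, γ^t·E[r] = 0.824396, running G = 4.623303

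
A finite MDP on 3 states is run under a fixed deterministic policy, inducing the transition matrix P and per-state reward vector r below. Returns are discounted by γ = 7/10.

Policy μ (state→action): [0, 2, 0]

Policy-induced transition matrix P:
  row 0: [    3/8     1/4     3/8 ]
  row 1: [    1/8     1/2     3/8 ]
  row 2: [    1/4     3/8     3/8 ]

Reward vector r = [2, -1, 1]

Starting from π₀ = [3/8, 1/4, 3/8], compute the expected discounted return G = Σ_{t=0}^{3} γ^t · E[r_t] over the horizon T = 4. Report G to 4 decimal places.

t=0: π = [0.3750, 0.2500, 0.3750], E[r] = 0.8750, γ^t·E[r] = 0.875000, running G = 0.875000
t=1: π = [0.2656, 0.3594, 0.3750], E[r] = 0.5469, γ^t·E[r] = 0.382813, running G = 1.257813
t=2: π = [0.2383, 0.3867, 0.3750], E[r] = 0.4648, γ^t·E[r] = 0.227773, running G = 1.485586
t=3: π = [0.2314, 0.3936, 0.3750], E[r] = 0.4443, γ^t·E[r] = 0.152407, running G = 1.637993

G = 1.6380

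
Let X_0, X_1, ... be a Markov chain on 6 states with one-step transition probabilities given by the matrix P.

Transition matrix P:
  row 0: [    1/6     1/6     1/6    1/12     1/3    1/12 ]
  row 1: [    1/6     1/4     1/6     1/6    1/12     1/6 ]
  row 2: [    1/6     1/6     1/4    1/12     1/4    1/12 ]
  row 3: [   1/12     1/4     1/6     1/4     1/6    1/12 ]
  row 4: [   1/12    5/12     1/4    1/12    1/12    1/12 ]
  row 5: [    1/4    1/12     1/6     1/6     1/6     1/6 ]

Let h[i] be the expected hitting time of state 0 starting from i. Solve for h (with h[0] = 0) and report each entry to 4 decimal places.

First-step conditioning: h[0] = 0; for i ≠ 0, h[i] = 1 + Σ_k P[i][k]·h[k].
  h[1] = 1 + 1/4·h[1] + 1/6·h[2] + 1/6·h[3] + 1/12·h[4] + 1/6·h[5]
  h[2] = 1 + 1/6·h[1] + 1/4·h[2] + 1/12·h[3] + 1/4·h[4] + 1/12·h[5]
  h[3] = 1 + 1/4·h[1] + 1/6·h[2] + 1/4·h[3] + 1/6·h[4] + 1/12·h[5]
  h[4] = 1 + 5/12·h[1] + 1/4·h[2] + 1/12·h[3] + 1/12·h[4] + 1/12·h[5]
  h[5] = 1 + 1/12·h[1] + 1/6·h[2] + 1/6·h[3] + 1/6·h[4] + 1/6·h[5]
Solving the 5×5 linear system over states ≠ 0 gives exactly h = [0, 4752/727, 52914/7997, 57777/7997, 56556/7997, 48273/7997] (h[0] = 0 is the target).

h = [0.0000, 6.5365, 6.6167, 7.2248, 7.0722, 6.0364]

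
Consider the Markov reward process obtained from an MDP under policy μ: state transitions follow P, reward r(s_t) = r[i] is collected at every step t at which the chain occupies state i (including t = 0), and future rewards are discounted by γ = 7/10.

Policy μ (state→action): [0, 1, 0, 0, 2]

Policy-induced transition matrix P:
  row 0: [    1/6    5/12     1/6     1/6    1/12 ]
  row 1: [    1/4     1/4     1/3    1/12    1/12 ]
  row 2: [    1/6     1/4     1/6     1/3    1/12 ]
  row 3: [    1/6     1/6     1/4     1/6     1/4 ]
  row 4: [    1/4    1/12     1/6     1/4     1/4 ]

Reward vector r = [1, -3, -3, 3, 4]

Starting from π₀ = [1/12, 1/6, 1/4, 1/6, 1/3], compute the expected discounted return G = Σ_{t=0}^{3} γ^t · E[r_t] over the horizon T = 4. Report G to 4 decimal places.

t=0: π = [0.0833, 0.1667, 0.2500, 0.1667, 0.3333], E[r] = 0.6667, γ^t·E[r] = 0.666667, running G = 0.666667
t=1: π = [0.2083, 0.1944, 0.2083, 0.2222, 0.1667], E[r] = 0.3333, γ^t·E[r] = 0.233333, running G = 0.900000
t=2: π = [0.1968, 0.2384, 0.2176, 0.1991, 0.1481], E[r] = 0.0185, γ^t·E[r] = 0.009074, running G = 0.909074
t=3: π = [0.1989, 0.2415, 0.2230, 0.1954, 0.1412], E[r] = -0.0436, γ^t·E[r] = -0.014953, running G = 0.894121

G = 0.8941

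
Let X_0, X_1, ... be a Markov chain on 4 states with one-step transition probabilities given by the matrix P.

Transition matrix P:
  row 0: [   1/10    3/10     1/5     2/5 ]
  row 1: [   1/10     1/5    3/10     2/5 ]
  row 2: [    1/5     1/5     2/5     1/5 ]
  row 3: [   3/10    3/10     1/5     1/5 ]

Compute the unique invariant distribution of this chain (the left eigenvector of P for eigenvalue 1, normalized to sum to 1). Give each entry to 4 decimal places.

Balance equations π_j = Σ_i π_i·P[i][j]:
  π_0 = 1/10·π_0 + 1/10·π_1 + 1/5·π_2 + 3/10·π_3
  π_1 = 3/10·π_0 + 1/5·π_1 + 1/5·π_2 + 3/10·π_3
  π_2 = 1/5·π_0 + 3/10·π_1 + 2/5·π_2 + 1/5·π_3
  normalize: π_0 + π_1 + π_2 + π_3 = 1
Solving the linear system gives exactly π = [33/178, 22/89, 25/89, 51/178].

π = [0.1854, 0.2472, 0.2809, 0.2865]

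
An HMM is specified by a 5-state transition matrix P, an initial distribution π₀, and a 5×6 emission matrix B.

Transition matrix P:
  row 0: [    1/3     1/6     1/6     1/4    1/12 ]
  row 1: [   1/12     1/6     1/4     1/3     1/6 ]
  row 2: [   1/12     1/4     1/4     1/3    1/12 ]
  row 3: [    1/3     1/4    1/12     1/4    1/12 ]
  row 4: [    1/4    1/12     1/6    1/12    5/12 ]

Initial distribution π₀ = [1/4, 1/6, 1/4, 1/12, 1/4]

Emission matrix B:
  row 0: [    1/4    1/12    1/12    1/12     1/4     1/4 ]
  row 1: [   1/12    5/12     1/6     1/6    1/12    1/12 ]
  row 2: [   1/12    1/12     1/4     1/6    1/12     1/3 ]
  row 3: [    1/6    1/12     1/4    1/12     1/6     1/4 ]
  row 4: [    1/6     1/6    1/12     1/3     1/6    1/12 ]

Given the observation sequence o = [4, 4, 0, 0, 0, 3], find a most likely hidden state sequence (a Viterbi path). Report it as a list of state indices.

t=0: δ = [6.250e-02, 1.389e-02, 2.083e-02, 1.389e-02, 4.167e-02]  (obs o_0=4)
t=1: δ = [5.208e-03, 8.681e-04, 8.681e-04, 2.604e-03, 2.894e-03]  ψ = [0, 0, 0, 0, 4]  (obs o_1=4)
t=2: δ = [4.340e-04, 7.234e-05, 7.234e-05, 2.170e-04, 2.009e-04]  ψ = [0, 0, 0, 0, 4]  (obs o_2=0)
t=3: δ = [3.617e-05, 6.028e-06, 6.028e-06, 1.808e-05, 1.395e-05]  ψ = [0, 0, 0, 0, 4]  (obs o_3=0)
t=4: δ = [3.014e-06, 5.023e-07, 5.023e-07, 1.507e-06, 9.690e-07]  ψ = [0, 0, 0, 0, 4]  (obs o_4=0)
t=5: δ = [8.372e-08, 8.372e-08, 8.372e-08, 6.279e-08, 1.346e-07]  ψ = [0, 0, 0, 0, 4]  (obs o_5=3)
backtrack: best end state = 4; path = [4, 4, 4, 4, 4, 4]

path = [4, 4, 4, 4, 4, 4]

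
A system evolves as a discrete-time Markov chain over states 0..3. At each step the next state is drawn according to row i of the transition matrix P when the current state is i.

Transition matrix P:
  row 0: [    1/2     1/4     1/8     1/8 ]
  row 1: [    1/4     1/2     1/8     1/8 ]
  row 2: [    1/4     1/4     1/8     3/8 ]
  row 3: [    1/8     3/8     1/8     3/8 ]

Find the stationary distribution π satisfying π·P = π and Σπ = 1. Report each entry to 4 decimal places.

Balance equations π_j = Σ_i π_i·P[i][j]:
  π_0 = 1/2·π_0 + 1/4·π_1 + 1/4·π_2 + 1/8·π_3
  π_1 = 1/4·π_0 + 1/2·π_1 + 1/4·π_2 + 3/8·π_3
  π_2 = 1/8·π_0 + 1/8·π_1 + 1/8·π_2 + 1/8·π_3
  normalize: π_0 + π_1 + π_2 + π_3 = 1
Solving the linear system gives exactly π = [43/144, 53/144, 1/8, 5/24].

π = [0.2986, 0.3681, 0.1250, 0.2083]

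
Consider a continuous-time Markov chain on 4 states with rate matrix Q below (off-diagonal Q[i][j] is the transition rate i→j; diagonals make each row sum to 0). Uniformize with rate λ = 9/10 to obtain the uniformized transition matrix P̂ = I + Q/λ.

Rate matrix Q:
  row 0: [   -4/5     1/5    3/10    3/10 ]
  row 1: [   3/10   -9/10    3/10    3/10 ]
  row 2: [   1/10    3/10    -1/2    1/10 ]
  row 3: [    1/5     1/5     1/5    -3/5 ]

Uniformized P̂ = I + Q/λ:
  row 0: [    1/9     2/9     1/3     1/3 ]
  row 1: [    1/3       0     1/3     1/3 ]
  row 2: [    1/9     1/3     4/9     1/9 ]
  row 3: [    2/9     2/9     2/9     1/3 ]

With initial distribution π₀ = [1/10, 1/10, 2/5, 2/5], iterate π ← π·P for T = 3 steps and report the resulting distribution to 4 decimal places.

π = [0.1855, 0.2148, 0.3427, 0.2571]

t=0: π = [0.1000, 0.1000, 0.4000, 0.4000]
t=1: π = [0.1778, 0.2444, 0.3333, 0.2444]
t=2: π = [0.1926, 0.2049, 0.3432, 0.2593]
t=3: π = [0.1855, 0.2148, 0.3427, 0.2571]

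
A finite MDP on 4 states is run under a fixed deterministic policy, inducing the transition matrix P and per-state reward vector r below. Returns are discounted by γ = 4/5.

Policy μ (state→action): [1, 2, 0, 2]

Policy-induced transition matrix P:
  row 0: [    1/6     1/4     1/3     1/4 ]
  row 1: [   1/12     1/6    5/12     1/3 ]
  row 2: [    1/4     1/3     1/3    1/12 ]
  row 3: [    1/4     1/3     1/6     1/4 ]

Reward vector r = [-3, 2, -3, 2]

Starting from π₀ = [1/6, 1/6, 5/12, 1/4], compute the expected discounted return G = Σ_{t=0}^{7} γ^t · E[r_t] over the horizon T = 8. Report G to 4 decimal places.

G = -2.6546

t=0: π = [0.1667, 0.1667, 0.4167, 0.2500], E[r] = -0.9167, γ^t·E[r] = -0.916667, running G = -0.916667
t=1: π = [0.2083, 0.2917, 0.3056, 0.1944], E[r] = -0.5694, γ^t·E[r] = -0.455556, running G = -1.372222
t=2: π = [0.1840, 0.2674, 0.3252, 0.2234], E[r] = -0.5463, γ^t·E[r] = -0.349630, running G = -1.721852
t=3: π = [0.1901, 0.2734, 0.3184, 0.2181], E[r] = -0.5424, γ^t·E[r] = -0.277728, running G = -1.999580
t=4: π = [0.1886, 0.2719, 0.3198, 0.2197], E[r] = -0.5418, γ^t·E[r] = -0.221919, running G = -2.221500
t=5: π = [0.1890, 0.2723, 0.3194, 0.2194], E[r] = -0.5417, γ^t·E[r] = -0.177500, running G = -2.399000
t=6: π = [0.1889, 0.2722, 0.3195, 0.2195], E[r] = -0.5417, γ^t·E[r] = -0.141996, running G = -2.540996
t=7: π = [0.1889, 0.2722, 0.3194, 0.2194], E[r] = -0.5417, γ^t·E[r] = -0.113596, running G = -2.654591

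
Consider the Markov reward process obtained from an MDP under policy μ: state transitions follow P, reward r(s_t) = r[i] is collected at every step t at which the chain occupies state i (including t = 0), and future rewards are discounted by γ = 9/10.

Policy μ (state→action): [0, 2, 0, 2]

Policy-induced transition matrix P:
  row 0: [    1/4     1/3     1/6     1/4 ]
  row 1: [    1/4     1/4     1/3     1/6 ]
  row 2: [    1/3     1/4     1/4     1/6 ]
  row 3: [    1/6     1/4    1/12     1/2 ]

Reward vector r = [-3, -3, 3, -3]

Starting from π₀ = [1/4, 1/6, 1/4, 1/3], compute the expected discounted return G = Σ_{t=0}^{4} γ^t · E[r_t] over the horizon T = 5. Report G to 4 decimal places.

t=0: π = [0.2500, 0.1667, 0.2500, 0.3333], E[r] = -1.5000, γ^t·E[r] = -1.500000, running G = -1.500000
t=1: π = [0.2431, 0.2708, 0.1875, 0.2986], E[r] = -1.8750, γ^t·E[r] = -1.687500, running G = -3.187500
t=2: π = [0.2407, 0.2703, 0.2025, 0.2865], E[r] = -1.7847, γ^t·E[r] = -1.445625, running G = -4.633125
t=3: π = [0.2430, 0.2701, 0.2047, 0.2822], E[r] = -1.7717, γ^t·E[r] = -1.291570, running G = -5.924695
t=4: π = [0.2435, 0.2703, 0.2052, 0.2810], E[r] = -1.7687, γ^t·E[r] = -1.160436, running G = -7.085131

G = -7.0851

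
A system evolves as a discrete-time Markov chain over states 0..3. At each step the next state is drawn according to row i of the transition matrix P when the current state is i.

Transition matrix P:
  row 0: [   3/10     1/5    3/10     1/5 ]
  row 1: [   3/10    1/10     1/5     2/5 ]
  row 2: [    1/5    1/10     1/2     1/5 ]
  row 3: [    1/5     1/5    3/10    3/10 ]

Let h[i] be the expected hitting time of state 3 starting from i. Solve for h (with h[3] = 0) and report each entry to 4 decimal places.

First-step conditioning: h[3] = 0; for i ≠ 3, h[i] = 1 + Σ_k P[i][k]·h[k].
  h[0] = 1 + 3/10·h[0] + 1/5·h[1] + 3/10·h[2]
  h[1] = 1 + 3/10·h[0] + 1/10·h[1] + 1/5·h[2]
  h[2] = 1 + 1/5·h[0] + 1/10·h[1] + 1/2·h[2]
Solving the 3×3 linear system over states ≠ 3 gives exactly h = [87/20, 71/20, 89/20, 0] (h[3] = 0 is the target).

h = [4.3500, 3.5500, 4.4500, 0.0000]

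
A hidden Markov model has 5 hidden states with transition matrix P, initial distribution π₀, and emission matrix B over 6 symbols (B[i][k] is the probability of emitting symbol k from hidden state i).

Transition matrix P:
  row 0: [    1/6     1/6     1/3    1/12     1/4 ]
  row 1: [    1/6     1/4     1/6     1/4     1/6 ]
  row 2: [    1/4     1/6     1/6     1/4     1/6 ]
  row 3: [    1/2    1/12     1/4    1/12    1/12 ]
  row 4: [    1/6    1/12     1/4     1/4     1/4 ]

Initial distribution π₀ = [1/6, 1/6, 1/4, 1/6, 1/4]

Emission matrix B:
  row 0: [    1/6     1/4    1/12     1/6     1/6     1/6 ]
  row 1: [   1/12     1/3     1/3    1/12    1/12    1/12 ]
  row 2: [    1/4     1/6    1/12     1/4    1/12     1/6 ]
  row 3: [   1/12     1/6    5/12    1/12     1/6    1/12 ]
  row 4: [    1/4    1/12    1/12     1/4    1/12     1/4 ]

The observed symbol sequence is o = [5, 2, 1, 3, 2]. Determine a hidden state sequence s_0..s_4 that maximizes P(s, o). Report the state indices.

t=0: δ = [2.778e-02, 1.389e-02, 4.167e-02, 1.389e-02, 6.250e-02]  (obs o_0=5)
t=1: δ = [8.681e-04, 2.315e-03, 1.302e-03, 6.510e-03, 1.302e-03]  ψ = [2, 2, 4, 4, 4]  (obs o_1=2)
t=2: δ = [8.138e-04, 1.929e-04, 2.713e-04, 9.645e-05, 4.521e-05]  ψ = [3, 1, 3, 1, 3]  (obs o_2=1)
t=3: δ = [2.261e-05, 1.130e-05, 6.782e-05, 5.651e-06, 5.086e-05]  ψ = [0, 0, 0, 0, 0]  (obs o_3=3)
t=4: δ = [1.413e-06, 3.768e-06, 1.060e-06, 7.064e-06, 1.060e-06]  ψ = [2, 2, 4, 2, 4]  (obs o_4=2)
backtrack: best end state = 3; path = [4, 3, 0, 2, 3]

path = [4, 3, 0, 2, 3]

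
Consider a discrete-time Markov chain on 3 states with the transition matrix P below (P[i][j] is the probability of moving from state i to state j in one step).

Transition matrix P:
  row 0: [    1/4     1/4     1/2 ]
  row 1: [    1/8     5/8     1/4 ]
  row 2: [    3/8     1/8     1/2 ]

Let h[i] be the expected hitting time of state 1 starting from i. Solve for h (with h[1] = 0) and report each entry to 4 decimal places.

h = [5.3333, 0.0000, 6.0000]

First-step conditioning: h[1] = 0; for i ≠ 1, h[i] = 1 + Σ_k P[i][k]·h[k].
  h[0] = 1 + 1/4·h[0] + 1/2·h[2]
  h[2] = 1 + 3/8·h[0] + 1/2·h[2]
Solving the 2×2 linear system over states ≠ 1 gives exactly h = [16/3, 0, 6] (h[1] = 0 is the target).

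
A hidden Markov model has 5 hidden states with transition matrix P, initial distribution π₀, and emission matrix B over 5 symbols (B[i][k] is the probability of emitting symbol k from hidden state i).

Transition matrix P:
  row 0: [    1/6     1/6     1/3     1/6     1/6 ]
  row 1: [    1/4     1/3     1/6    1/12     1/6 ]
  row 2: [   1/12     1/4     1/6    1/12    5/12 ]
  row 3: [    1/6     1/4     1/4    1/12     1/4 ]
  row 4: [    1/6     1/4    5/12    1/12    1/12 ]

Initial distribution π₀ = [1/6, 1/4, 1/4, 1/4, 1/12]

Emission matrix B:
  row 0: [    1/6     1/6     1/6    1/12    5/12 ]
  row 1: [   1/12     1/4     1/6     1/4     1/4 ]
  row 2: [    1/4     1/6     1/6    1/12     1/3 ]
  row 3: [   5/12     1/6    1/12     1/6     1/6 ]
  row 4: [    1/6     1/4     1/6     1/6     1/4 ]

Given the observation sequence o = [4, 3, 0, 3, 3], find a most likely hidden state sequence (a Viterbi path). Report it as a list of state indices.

path = [2, 4, 2, 1, 1]

t=0: δ = [6.944e-02, 6.250e-02, 8.333e-02, 4.167e-02, 2.083e-02]  (obs o_0=4)
t=1: δ = [1.302e-03, 5.208e-03, 1.929e-03, 1.929e-03, 5.787e-03]  ψ = [1, 1, 0, 0, 2]  (obs o_1=3)
t=2: δ = [2.170e-04, 1.447e-04, 6.028e-04, 2.009e-04, 1.447e-04]  ψ = [1, 1, 4, 4, 1]  (obs o_2=0)
t=3: δ = [4.186e-06, 3.768e-05, 8.372e-06, 8.372e-06, 4.186e-05]  ψ = [2, 2, 2, 2, 2]  (obs o_3=3)
t=4: δ = [7.849e-07, 3.140e-06, 1.454e-06, 5.814e-07, 1.047e-06]  ψ = [1, 1, 4, 4, 1]  (obs o_4=3)
backtrack: best end state = 1; path = [2, 4, 2, 1, 1]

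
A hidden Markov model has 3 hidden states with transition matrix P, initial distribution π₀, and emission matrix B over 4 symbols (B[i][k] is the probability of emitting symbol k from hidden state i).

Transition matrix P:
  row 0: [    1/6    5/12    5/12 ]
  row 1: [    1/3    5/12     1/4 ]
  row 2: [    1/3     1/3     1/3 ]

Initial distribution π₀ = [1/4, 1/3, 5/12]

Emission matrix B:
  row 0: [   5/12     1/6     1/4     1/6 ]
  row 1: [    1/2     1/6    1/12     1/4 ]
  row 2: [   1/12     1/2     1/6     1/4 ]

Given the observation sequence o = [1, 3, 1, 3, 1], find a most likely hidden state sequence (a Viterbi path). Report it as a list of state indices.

path = [2, 2, 2, 2, 2]

t=0: δ = [4.167e-02, 5.556e-02, 2.083e-01]  (obs o_0=1)
t=1: δ = [1.157e-02, 1.736e-02, 1.736e-02]  ψ = [2, 2, 2]  (obs o_1=3)
t=2: δ = [9.645e-04, 1.206e-03, 2.894e-03]  ψ = [1, 1, 2]  (obs o_2=1)
t=3: δ = [1.608e-04, 2.411e-04, 2.411e-04]  ψ = [2, 2, 2]  (obs o_3=3)
t=4: δ = [1.340e-05, 1.674e-05, 4.019e-05]  ψ = [1, 1, 2]  (obs o_4=1)
backtrack: best end state = 2; path = [2, 2, 2, 2, 2]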